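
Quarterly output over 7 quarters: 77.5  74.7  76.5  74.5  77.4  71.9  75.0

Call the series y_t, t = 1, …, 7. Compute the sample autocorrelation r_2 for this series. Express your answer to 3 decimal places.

Mean ȳ = (77.5 + 74.7 + 76.5 + 74.5 + 77.4 + 71.9 + 75.0)/7 = 75.3571
Deviations from mean: 2.1429, -0.6571, 1.1429, -0.8571, 2.0429, -3.4571, -0.3571
Σ(y_t−ȳ)(y_{t+2}−ȳ) = (2.4490) + (0.5633) + (2.3347) + (2.9633) + (-0.7296) = 7.5806
Denominator Σ(y_t−ȳ)² = 23.3171
r_2 = 7.5806 / 23.3171 = 0.325

0.325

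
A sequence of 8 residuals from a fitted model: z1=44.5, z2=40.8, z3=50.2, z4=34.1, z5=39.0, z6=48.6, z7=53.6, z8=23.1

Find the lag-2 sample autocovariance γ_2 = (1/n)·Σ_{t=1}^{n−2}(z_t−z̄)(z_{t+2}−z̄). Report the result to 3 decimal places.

Mean z̄ = (44.5 + 40.8 + 50.2 + 34.1 + 39.0 + 48.6 + 53.6 + 23.1)/8 = 41.7375
Σ_{t=1}^{6}(z_t−z̄)(z_{t+2}−z̄) = -205.4141
γ_2 = -205.4141 / 8 = -25.677

-25.677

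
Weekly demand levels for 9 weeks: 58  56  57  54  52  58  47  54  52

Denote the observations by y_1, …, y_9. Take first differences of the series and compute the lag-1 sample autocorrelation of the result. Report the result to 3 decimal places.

-0.761

First differences Δy: -2, 1, -3, -2, 6, -11, 7, -2
Mean of differences = -0.7500
Numerator Σ(Δy_t−Δȳ)(Δy_{t+1}−Δȳ) = -170.0625
Denominator Σ(Δy_t−Δȳ)² = 223.5000
r_1(Δy) = -170.0625 / 223.5000 = -0.761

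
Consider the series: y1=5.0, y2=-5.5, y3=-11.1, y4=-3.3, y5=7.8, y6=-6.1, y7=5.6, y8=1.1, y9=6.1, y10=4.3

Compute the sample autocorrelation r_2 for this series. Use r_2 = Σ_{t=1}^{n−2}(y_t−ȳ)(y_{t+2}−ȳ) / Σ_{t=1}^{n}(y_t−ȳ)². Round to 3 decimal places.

Mean ȳ = (5.0 − 5.5 − 11.1 − 3.3 + 7.8 − 6.1 + 5.6 + 1.1 + 6.1 + 4.3)/10 = 0.3900
Numerator Σ_{t=1}^{8}(y_t−ȳ)(y_{t+2}−ȳ) = -25.9042
Denominator Σ(y_t−ȳ)² = 374.1490
r_2 = -25.9042 / 374.1490 = -0.069

-0.069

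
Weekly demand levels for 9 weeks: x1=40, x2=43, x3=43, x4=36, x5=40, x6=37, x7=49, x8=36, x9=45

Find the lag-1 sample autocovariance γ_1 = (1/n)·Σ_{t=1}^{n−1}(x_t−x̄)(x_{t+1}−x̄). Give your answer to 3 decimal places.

-10.111

Mean x̄ = (40 + 43 + 43 + 36 + 40 + 37 + 49 + 36 + 45)/9 = 41.0000
Σ_{t=1}^{8}(x_t−x̄)(x_{t+1}−x̄) = -91.0000
γ_1 = -91.0000 / 9 = -10.111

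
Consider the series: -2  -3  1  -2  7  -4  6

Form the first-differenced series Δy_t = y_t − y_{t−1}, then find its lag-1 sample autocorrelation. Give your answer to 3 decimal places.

-0.796

First differences Δy: -1, 4, -3, 9, -11, 10
Mean of differences = 1.3333
Numerator Σ(Δy_t−Δȳ)(Δy_{t+1}−Δȳ) = -252.4444
Denominator Σ(Δy_t−Δȳ)² = 317.3333
r_1(Δy) = -252.4444 / 317.3333 = -0.796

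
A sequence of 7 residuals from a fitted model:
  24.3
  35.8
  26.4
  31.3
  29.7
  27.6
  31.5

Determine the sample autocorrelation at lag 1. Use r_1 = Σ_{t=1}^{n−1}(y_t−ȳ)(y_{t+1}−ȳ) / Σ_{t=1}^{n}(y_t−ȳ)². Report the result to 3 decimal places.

-0.708

Mean ȳ = (24.3 + 35.8 + 26.4 + 31.3 + 29.7 + 27.6 + 31.5)/7 = 29.5143
Deviations from mean: -5.2143, 6.2857, -3.1143, 1.7857, 0.1857, -1.9143, 1.9857
Σ(y_t−ȳ)(y_{t+1}−ȳ) = (-32.7755) + (-19.5755) + (-5.5612) + (0.3316) + (-0.3555) + (-3.8012) = -61.7373
Denominator Σ(y_t−ȳ)² = 87.2286
r_1 = -61.7373 / 87.2286 = -0.708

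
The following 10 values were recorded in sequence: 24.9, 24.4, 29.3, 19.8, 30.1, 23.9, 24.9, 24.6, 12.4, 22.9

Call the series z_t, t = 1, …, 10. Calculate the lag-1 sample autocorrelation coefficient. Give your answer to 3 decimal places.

-0.184

Mean z̄ = (24.9 + 24.4 + 29.3 + 19.8 + 30.1 + 23.9 + 24.9 + 24.6 + 12.4 + 22.9)/10 = 23.7200
Numerator Σ_{t=1}^{9}(z_t−z̄)(z_{t+1}−z̄) = -40.5664
Denominator Σ(z_t−z̄)² = 220.0760
r_1 = -40.5664 / 220.0760 = -0.184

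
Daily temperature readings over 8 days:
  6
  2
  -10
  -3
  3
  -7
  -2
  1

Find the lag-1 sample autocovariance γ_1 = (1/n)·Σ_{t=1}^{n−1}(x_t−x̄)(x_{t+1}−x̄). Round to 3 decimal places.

-2.352

Mean x̄ = (6 + 2 − 10 − 3 + 3 − 7 − 2 + 1)/8 = -1.2500
Deviations: 7.2500, 3.2500, -8.7500, -1.7500, 4.2500, -5.7500, -0.7500, 2.2500
Σ_{t=1}^{7}(x_t−x̄)(x_{t+1}−x̄) = -18.8125
γ_1 = -18.8125 / 8 = -2.352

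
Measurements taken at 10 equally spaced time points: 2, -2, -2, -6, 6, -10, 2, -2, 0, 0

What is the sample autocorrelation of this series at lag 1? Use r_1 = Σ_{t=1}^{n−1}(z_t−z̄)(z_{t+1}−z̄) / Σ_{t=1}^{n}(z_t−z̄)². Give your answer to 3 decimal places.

Mean z̄ = (2 − 2 − 2 − 6 + 6 − 10 + 2 − 2 + 0 + 0)/10 = -1.2000
Numerator Σ_{t=1}^{9}(z_t−z̄)(z_{t+1}−z̄) = -126.2400
Denominator Σ(z_t−z̄)² = 177.6000
r_1 = -126.2400 / 177.6000 = -0.711

-0.711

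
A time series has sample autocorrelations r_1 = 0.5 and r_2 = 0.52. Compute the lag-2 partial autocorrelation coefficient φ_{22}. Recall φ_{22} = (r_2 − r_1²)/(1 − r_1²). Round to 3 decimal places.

0.360

φ_{22} = (r_2 − r_1²) / (1 − r_1²)
r_1² = (0.5)² = 0.25
Numerator = 0.52 − 0.2500 = 0.2700; denominator = 1 − 0.2500 = 0.7500
φ_{22} = 0.2700 / 0.7500 = 0.360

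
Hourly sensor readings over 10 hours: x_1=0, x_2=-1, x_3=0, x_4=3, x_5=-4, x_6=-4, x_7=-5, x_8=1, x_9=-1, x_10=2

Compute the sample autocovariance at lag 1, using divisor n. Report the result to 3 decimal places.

0.529

Mean x̄ = (0 − 1 + 0 + 3 − 4 − 4 − 5 + 1 − 1 + 2)/10 = -0.9000
Σ_{t=1}^{9}(x_t−x̄)(x_{t+1}−x̄) = 5.2900
γ_1 = 5.2900 / 10 = 0.529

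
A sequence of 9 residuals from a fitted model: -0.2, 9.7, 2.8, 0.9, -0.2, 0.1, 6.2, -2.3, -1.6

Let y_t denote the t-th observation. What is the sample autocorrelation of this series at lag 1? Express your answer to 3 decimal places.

-0.120

Mean ȳ = (-0.2 + 9.7 + 2.8 + 0.9 − 0.2 + 0.1 + 6.2 − 2.3 − 1.6)/9 = 1.7111
Numerator Σ_{t=1}^{8}(y_t−ȳ)(y_{t+1}−ȳ) = -14.7790
Denominator Σ(y_t−ȳ)² = 122.7689
r_1 = -14.7790 / 122.7689 = -0.120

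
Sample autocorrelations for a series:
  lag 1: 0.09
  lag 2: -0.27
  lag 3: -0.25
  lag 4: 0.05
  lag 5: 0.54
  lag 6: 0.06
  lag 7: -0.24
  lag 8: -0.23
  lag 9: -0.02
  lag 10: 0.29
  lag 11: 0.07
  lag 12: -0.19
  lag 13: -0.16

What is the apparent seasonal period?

The largest autocorrelation is r_5 = 0.54, with a weaker echo at lag 10 (0.29); the remaining lags stay at or below 0.09.
The dominant spike at lag 5 indicates a seasonal period of 5.

5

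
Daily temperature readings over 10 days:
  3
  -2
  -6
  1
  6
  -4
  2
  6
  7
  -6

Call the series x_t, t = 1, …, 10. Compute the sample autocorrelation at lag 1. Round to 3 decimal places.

Mean x̄ = (3 − 2 − 6 + 1 + 6 − 4 + 2 + 6 + 7 − 6)/10 = 0.7000
Numerator Σ_{t=1}^{9}(x_t−x̄)(x_{t+1}−x̄) = -21.4900
Denominator Σ(x_t−x̄)² = 222.1000
r_1 = -21.4900 / 222.1000 = -0.097

-0.097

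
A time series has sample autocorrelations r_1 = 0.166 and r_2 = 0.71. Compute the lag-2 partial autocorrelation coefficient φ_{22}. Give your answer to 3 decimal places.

0.702

φ_{22} = (r_2 − r_1²) / (1 − r_1²)
r_1² = (0.166)² = 0.027556
Numerator = 0.71 − 0.0276 = 0.6824; denominator = 1 − 0.0276 = 0.9724
φ_{22} = 0.6824 / 0.9724 = 0.702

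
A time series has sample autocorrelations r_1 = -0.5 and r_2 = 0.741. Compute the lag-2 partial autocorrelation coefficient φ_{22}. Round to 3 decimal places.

0.655

φ_{22} = (r_2 − r_1²) / (1 − r_1²)
r_1² = (-0.5)² = 0.25
Numerator = 0.741 − 0.2500 = 0.4910; denominator = 1 − 0.2500 = 0.7500
φ_{22} = 0.4910 / 0.7500 = 0.655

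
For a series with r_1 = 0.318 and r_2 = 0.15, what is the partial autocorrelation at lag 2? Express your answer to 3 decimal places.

φ_{22} = (r_2 − r_1²) / (1 − r_1²)
r_1² = (0.318)² = 0.101124
Numerator = 0.15 − 0.1011 = 0.0489; denominator = 1 − 0.1011 = 0.8989
φ_{22} = 0.0489 / 0.8989 = 0.054

0.054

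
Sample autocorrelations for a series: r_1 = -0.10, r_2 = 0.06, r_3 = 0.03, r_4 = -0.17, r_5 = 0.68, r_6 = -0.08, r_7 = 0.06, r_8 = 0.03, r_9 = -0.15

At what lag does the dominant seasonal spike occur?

The largest autocorrelation is r_5 = 0.68; the remaining lags stay at or below 0.06.
The dominant spike at lag 5 indicates a seasonal period of 5.

5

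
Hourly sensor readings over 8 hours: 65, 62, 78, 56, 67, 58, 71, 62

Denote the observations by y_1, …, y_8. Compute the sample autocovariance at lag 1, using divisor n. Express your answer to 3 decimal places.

-30.971

Mean ȳ = (65 + 62 + 78 + 56 + 67 + 58 + 71 + 62)/8 = 64.8750
Deviations: 0.1250, -2.8750, 13.1250, -8.8750, 2.1250, -6.8750, 6.1250, -2.8750
Σ_{t=1}^{7}(y_t−ȳ)(y_{t+1}−ȳ) = -247.7656
γ_1 = -247.7656 / 8 = -30.971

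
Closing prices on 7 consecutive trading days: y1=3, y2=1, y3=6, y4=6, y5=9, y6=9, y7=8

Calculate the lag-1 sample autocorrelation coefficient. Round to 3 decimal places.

0.536

Mean ȳ = (3 + 1 + 6 + 6 + 9 + 9 + 8)/7 = 6.0000
Deviations from mean: -3.0000, -5.0000, 0.0000, 0.0000, 3.0000, 3.0000, 2.0000
Σ(y_t−ȳ)(y_{t+1}−ȳ) = (15.0000) + (0.0000) + (0.0000) + (0.0000) + (9.0000) + (6.0000) = 30.0000
Denominator Σ(y_t−ȳ)² = 56.0000
r_1 = 30.0000 / 56.0000 = 0.536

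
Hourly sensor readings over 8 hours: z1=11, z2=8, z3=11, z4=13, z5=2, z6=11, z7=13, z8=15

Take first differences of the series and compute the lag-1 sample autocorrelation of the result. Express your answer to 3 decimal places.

-0.458

First differences Δz: -3, 3, 2, -11, 9, 2, 2
Mean of differences = 0.5714
Numerator Σ(Δz_t−Δz̄)(Δz_{t+1}−Δz̄) = -105.1837
Denominator Σ(Δz_t−Δz̄)² = 229.7143
r_1(Δz) = -105.1837 / 229.7143 = -0.458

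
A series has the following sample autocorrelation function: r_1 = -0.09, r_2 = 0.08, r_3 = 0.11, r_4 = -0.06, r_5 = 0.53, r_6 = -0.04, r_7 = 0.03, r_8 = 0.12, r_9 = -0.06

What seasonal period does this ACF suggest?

The largest autocorrelation is r_5 = 0.53; the remaining lags stay at or below 0.12.
The dominant spike at lag 5 indicates a seasonal period of 5.

5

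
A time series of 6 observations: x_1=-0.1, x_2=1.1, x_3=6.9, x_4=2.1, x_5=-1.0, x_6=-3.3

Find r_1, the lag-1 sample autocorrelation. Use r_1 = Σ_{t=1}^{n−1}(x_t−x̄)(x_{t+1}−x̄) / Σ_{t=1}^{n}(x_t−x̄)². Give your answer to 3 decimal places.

Mean x̄ = (-0.1 + 1.1 + 6.9 + 2.1 − 1.0 − 3.3)/6 = 0.9500
Deviations from mean: -1.0500, 0.1500, 5.9500, 1.1500, -1.9500, -4.2500
Numerator Σ_{t=1}^{5}(x_t−x̄)(x_{t+1}−x̄) = 13.6225
Denominator Σ(x_t−x̄)² = 59.7150
r_1 = 13.6225 / 59.7150 = 0.228

0.228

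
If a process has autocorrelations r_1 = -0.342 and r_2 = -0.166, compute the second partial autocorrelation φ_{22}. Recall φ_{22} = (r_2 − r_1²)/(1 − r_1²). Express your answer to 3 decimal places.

φ_{22} = (r_2 − r_1²) / (1 − r_1²)
r_1² = (-0.342)² = 0.116964
Numerator = -0.166 − 0.1170 = -0.2830; denominator = 1 − 0.1170 = 0.8830
φ_{22} = -0.2830 / 0.8830 = -0.320

-0.320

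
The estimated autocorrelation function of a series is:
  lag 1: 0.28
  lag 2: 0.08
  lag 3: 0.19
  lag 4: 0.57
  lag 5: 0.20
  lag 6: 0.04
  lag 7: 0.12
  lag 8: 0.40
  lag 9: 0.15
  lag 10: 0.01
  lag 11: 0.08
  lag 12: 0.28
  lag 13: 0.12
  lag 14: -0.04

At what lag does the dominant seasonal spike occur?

4

The largest autocorrelation is r_4 = 0.57, with a weaker echo at lag 8 (0.40); the remaining lags stay at or below 0.28. The elevated value at lag 1 (0.28), dropping to 0.08 at lag 2, reflects decaying short-term dependence rather than seasonality.
The dominant spike at lag 4 indicates a seasonal period of 4.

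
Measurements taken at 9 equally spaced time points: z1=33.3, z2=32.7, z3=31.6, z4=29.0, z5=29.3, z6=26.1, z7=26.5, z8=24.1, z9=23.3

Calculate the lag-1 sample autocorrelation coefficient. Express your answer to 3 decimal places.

Mean z̄ = (33.3 + 32.7 + 31.6 + 29.0 + 29.3 + 26.1 + 26.5 + 24.1 + 23.3)/9 = 28.4333
Numerator Σ_{t=1}^{8}(z_t−z̄)(z_{t+1}−z̄) = 69.6722
Denominator Σ(z_t−z̄)² = 107.3000
r_1 = 69.6722 / 107.3000 = 0.649

0.649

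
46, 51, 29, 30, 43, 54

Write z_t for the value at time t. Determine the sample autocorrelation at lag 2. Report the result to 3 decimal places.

-0.564

Mean z̄ = (46 + 51 + 29 + 30 + 43 + 54)/6 = 42.1667
Deviations from mean: 3.8333, 8.8333, -13.1667, -12.1667, 0.8333, 11.8333
Σ(z_t−z̄)(z_{t+2}−z̄) = (-50.4722) + (-107.4722) + (-10.9722) + (-143.9722) = -312.8889
Denominator Σ(z_t−z̄)² = 554.8333
r_2 = -312.8889 / 554.8333 = -0.564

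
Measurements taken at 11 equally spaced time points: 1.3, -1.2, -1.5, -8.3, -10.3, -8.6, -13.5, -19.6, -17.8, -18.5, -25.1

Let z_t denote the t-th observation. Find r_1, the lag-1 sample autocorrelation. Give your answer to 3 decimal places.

Mean z̄ = (1.3 − 1.2 − 1.5 − 8.3 − 10.3 − 8.6 − 13.5 − 19.6 − 17.8 − 18.5 − 25.1)/11 = -11.1909
Numerator Σ_{t=1}^{10}(z_t−z̄)(z_{t+1}−z̄) = 473.4963
Denominator Σ(z_t−z̄)² = 732.2291
r_1 = 473.4963 / 732.2291 = 0.647

0.647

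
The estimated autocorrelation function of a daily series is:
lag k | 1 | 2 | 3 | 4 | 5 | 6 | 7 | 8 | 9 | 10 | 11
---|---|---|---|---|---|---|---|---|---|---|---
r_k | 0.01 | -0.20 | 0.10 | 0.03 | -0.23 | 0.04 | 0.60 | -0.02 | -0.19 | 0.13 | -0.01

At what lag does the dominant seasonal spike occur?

7

The largest autocorrelation is r_7 = 0.60; the remaining lags stay at or below 0.13.
The dominant spike at lag 7 indicates a seasonal period of 7.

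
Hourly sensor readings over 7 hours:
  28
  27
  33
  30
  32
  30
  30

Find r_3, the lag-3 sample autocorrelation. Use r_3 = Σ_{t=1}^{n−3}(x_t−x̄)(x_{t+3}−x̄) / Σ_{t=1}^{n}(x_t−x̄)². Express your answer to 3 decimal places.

-0.231

Mean x̄ = (28 + 27 + 33 + 30 + 32 + 30 + 30)/7 = 30.0000
Numerator Σ_{t=1}^{4}(x_t−x̄)(x_{t+3}−x̄) = -6.0000
Denominator Σ(x_t−x̄)² = 26.0000
r_3 = -6.0000 / 26.0000 = -0.231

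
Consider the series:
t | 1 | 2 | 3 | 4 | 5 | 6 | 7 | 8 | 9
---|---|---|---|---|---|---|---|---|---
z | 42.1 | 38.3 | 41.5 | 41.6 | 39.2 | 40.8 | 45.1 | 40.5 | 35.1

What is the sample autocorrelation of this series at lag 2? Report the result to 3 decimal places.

-0.525

Mean z̄ = (42.1 + 38.3 + 41.5 + 41.6 + 39.2 + 40.8 + 45.1 + 40.5 + 35.1)/9 = 40.4667
Numerator Σ_{t=1}^{7}(z_t−z̄)(z_{t+2}−z̄) = -32.4222
Denominator Σ(z_t−z̄)² = 61.7000
r_2 = -32.4222 / 61.7000 = -0.525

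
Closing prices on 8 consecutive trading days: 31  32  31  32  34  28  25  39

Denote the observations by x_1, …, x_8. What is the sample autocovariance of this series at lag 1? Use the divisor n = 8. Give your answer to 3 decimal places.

-4.281

Mean x̄ = (31 + 32 + 31 + 32 + 34 + 28 + 25 + 39)/8 = 31.5000
Deviations: -0.5000, 0.5000, -0.5000, 0.5000, 2.5000, -3.5000, -6.5000, 7.5000
Σ_{t=1}^{7}(x_t−x̄)(x_{t+1}−x̄) = -34.2500
γ_1 = -34.2500 / 8 = -4.281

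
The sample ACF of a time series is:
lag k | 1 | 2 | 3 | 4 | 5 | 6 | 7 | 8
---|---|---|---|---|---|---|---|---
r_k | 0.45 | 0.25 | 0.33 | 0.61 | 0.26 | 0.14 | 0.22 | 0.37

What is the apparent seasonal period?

The largest autocorrelation is r_4 = 0.61; the remaining lags stay at or below 0.45. The elevated value at lag 1 (0.45), dropping to 0.25 at lag 2, reflects decaying short-term dependence rather than seasonality.
The dominant spike at lag 4 indicates a seasonal period of 4.

4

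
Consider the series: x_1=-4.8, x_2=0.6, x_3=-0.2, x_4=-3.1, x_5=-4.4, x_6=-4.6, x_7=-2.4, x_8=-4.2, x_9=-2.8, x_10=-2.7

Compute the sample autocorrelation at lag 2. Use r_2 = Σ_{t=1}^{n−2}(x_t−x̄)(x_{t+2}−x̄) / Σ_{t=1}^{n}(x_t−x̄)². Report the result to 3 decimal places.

Mean x̄ = (-4.8 + 0.6 − 0.2 − 3.1 − 4.4 − 4.6 − 2.4 − 4.2 − 2.8 − 2.7)/10 = -2.8600
Numerator Σ_{t=1}^{8}(x_t−x̄)(x_{t+2}−x̄) = -8.2332
Denominator Σ(x_t−x̄)² = 30.3040
r_2 = -8.2332 / 30.3040 = -0.272

-0.272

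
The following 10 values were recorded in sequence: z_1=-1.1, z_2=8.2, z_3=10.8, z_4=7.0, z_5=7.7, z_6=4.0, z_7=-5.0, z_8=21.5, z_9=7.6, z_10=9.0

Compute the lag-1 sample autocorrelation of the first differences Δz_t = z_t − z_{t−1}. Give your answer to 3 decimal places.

-0.537

First differences Δz: 9.3, 2.6, -3.8, 0.7, -3.7, -9.0, 26.5, -13.9, 1.4
Mean of differences = 1.1222
Numerator Σ(Δz_t−Δz̄)(Δz_{t+1}−Δz̄) = -584.5460
Denominator Σ(Δz_t−Δz̄)² = 1088.9556
r_1(Δz) = -584.5460 / 1088.9556 = -0.537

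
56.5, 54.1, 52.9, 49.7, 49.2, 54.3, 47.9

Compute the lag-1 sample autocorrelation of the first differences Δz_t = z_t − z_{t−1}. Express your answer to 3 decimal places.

-0.396

First differences Δz: -2.4, -1.2, -3.2, -0.5, 5.1, -6.4
Mean of differences = -1.4333
Numerator Σ(Δz_t−Δz̄)(Δz_{t+1}−Δz̄) = -28.6378
Denominator Σ(Δz_t−Δz̄)² = 72.3333
r_1(Δz) = -28.6378 / 72.3333 = -0.396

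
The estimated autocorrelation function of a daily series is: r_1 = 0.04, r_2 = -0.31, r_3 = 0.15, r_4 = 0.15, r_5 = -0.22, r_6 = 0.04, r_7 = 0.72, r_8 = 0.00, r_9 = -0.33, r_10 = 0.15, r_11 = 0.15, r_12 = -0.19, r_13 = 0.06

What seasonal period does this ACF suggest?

The largest autocorrelation is r_7 = 0.72; the remaining lags stay at or below 0.15.
The dominant spike at lag 7 indicates a seasonal period of 7.

7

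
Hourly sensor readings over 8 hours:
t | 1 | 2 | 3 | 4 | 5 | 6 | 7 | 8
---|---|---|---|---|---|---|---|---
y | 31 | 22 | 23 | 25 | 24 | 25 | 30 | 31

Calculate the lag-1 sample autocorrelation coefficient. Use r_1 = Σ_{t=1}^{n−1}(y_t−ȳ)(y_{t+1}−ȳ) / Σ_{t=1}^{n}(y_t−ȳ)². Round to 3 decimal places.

0.182

Mean ȳ = (31 + 22 + 23 + 25 + 24 + 25 + 30 + 31)/8 = 26.3750
Deviations from mean: 4.6250, -4.3750, -3.3750, -1.3750, -2.3750, -1.3750, 3.6250, 4.6250
Numerator Σ_{t=1}^{7}(y_t−ȳ)(y_{t+1}−ȳ) = 17.4844
Denominator Σ(y_t−ȳ)² = 95.8750
r_1 = 17.4844 / 95.8750 = 0.182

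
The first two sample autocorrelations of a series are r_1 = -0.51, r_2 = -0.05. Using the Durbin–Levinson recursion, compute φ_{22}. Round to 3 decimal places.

-0.419

φ_{22} = (r_2 − r_1²) / (1 − r_1²)
r_1² = (-0.51)² = 0.2601
Numerator = -0.05 − 0.2601 = -0.3101; denominator = 1 − 0.2601 = 0.7399
φ_{22} = -0.3101 / 0.7399 = -0.419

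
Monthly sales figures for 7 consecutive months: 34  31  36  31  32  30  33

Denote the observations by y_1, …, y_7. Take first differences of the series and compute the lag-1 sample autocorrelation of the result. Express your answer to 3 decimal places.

First differences Δy: -3, 5, -5, 1, -2, 3
Mean of differences = -0.1667
Numerator Σ(Δy_t−Δȳ)(Δy_{t+1}−Δȳ) = -53.1944
Denominator Σ(Δy_t−Δȳ)² = 72.8333
r_1(Δy) = -53.1944 / 72.8333 = -0.730

-0.730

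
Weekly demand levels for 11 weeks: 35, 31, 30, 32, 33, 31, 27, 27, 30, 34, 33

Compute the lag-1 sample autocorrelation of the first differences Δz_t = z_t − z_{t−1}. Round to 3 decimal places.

0.275

First differences Δz: -4, -1, 2, 1, -2, -4, 0, 3, 4, -1
Mean of differences = -0.2000
Numerator Σ(Δz_t−Δz̄)(Δz_{t+1}−Δz̄) = 18.5600
Denominator Σ(Δz_t−Δz̄)² = 67.6000
r_1(Δz) = 18.5600 / 67.6000 = 0.275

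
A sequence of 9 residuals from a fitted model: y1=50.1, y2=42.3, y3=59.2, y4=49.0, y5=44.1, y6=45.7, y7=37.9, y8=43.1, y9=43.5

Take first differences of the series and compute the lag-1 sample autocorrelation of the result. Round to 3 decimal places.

-0.559

First differences Δy: -7.8, 16.9, -10.2, -4.9, 1.6, -7.8, 5.2, 0.4
Mean of differences = -0.8250
Numerator Σ(Δy_t−Δȳ)(Δy_{t+1}−Δȳ) = -313.0406
Denominator Σ(Δy_t−Δȳ)² = 559.6550
r_1(Δy) = -313.0406 / 559.6550 = -0.559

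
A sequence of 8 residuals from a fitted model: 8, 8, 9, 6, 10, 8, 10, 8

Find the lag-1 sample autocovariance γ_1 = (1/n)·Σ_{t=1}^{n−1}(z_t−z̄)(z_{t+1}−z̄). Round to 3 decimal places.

-0.908

Mean z̄ = (8 + 8 + 9 + 6 + 10 + 8 + 10 + 8)/8 = 8.3750
Deviations: -0.3750, -0.3750, 0.6250, -2.3750, 1.6250, -0.3750, 1.6250, -0.3750
Σ_{t=1}^{7}(z_t−z̄)(z_{t+1}−z̄) = -7.2656
γ_1 = -7.2656 / 8 = -0.908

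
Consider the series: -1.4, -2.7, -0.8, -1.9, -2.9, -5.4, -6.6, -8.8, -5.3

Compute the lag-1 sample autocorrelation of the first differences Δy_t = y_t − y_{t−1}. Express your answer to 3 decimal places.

First differences Δy: -1.3, 1.9, -1.1, -1.0, -2.5, -1.2, -2.2, 3.5
Mean of differences = -0.4875
Numerator Σ(Δy_t−Δȳ)(Δy_{t+1}−Δȳ) = -6.2314
Denominator Σ(Δy_t−Δȳ)² = 30.3888
r_1(Δy) = -6.2314 / 30.3888 = -0.205

-0.205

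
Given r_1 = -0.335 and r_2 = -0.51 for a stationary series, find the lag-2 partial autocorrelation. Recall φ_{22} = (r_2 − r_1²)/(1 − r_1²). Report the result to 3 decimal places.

-0.701

φ_{22} = (r_2 − r_1²) / (1 − r_1²)
r_1² = (-0.335)² = 0.112225
Numerator = -0.51 − 0.1122 = -0.6222; denominator = 1 − 0.1122 = 0.8878
φ_{22} = -0.6222 / 0.8878 = -0.701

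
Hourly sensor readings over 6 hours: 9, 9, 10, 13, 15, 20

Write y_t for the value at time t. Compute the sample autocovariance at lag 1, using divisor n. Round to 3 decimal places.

Mean ȳ = (9 + 9 + 10 + 13 + 15 + 20)/6 = 12.6667
Σ_{t=1}^{5}(y_t−ȳ)(y_{t+1}−ȳ) = 40.2222
γ_1 = 40.2222 / 6 = 6.704

6.704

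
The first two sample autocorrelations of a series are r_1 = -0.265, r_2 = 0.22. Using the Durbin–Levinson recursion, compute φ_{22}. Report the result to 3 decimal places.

0.161

φ_{22} = (r_2 − r_1²) / (1 − r_1²)
r_1² = (-0.265)² = 0.070225
Numerator = 0.22 − 0.0702 = 0.1498; denominator = 1 − 0.0702 = 0.9298
φ_{22} = 0.1498 / 0.9298 = 0.161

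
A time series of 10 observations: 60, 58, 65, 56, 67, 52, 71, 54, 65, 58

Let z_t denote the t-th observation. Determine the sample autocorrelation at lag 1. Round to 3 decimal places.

-0.920

Mean z̄ = (60 + 58 + 65 + 56 + 67 + 52 + 71 + 54 + 65 + 58)/10 = 60.6000
Numerator Σ_{t=1}^{9}(z_t−z̄)(z_{t+1}−z̄) = -313.1600
Denominator Σ(z_t−z̄)² = 340.4000
r_1 = -313.1600 / 340.4000 = -0.920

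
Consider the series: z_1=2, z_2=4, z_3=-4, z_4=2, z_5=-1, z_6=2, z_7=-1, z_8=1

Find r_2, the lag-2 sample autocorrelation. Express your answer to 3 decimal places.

0.247

Mean z̄ = (2 + 4 − 4 + 2 − 1 + 2 − 1 + 1)/8 = 0.6250
Deviations from mean: 1.3750, 3.3750, -4.6250, 1.3750, -1.6250, 1.3750, -1.6250, 0.3750
Σ(z_t−z̄)(z_{t+2}−z̄) = (-6.3594) + (4.6406) + (7.5156) + (1.8906) + (2.6406) + (0.5156) = 10.8438
Denominator Σ(z_t−z̄)² = 43.8750
r_2 = 10.8438 / 43.8750 = 0.247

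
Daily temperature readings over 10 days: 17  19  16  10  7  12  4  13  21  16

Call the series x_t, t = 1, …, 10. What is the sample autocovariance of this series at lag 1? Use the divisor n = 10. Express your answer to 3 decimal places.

9.075

Mean x̄ = (17 + 19 + 16 + 10 + 7 + 12 + 4 + 13 + 21 + 16)/10 = 13.5000
Σ_{t=1}^{9}(x_t−x̄)(x_{t+1}−x̄) = 90.7500
γ_1 = 90.7500 / 10 = 9.075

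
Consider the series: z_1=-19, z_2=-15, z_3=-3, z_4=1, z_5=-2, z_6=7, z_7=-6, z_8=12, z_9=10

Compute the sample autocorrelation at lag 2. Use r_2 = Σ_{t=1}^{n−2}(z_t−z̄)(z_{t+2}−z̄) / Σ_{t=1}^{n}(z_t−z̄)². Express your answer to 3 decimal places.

0.089

Mean z̄ = (-19 − 15 − 3 + 1 − 2 + 7 − 6 + 12 + 10)/9 = -1.6667
Σ(z_t−z̄)(z_{t+2}−z̄) = (23.1111) + (-35.5556) + (0.4444) + (23.1111) + (1.4444) + (118.4444) + (-50.5556) = 80.4444
Denominator Σ(z_t−z̄)² = 904.0000
r_2 = 80.4444 / 904.0000 = 0.089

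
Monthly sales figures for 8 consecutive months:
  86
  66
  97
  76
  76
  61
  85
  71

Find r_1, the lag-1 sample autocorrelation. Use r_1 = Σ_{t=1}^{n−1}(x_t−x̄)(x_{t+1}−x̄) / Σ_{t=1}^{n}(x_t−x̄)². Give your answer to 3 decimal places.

Mean x̄ = (86 + 66 + 97 + 76 + 76 + 61 + 85 + 71)/8 = 77.2500
Deviations from mean: 8.7500, -11.2500, 19.7500, -1.2500, -1.2500, -16.2500, 7.7500, -6.2500
Σ(x_t−x̄)(x_{t+1}−x̄) = (-98.4375) + (-222.1875) + (-24.6875) + (1.5625) + (20.3125) + (-125.9375) + (-48.4375) = -497.8125
Denominator Σ(x_t−x̄)² = 959.5000
r_1 = -497.8125 / 959.5000 = -0.519

-0.519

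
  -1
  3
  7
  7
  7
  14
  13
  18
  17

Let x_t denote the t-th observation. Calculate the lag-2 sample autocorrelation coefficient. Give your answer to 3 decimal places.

Mean x̄ = (-1 + 3 + 7 + 7 + 7 + 14 + 13 + 18 + 17)/9 = 9.4444
Σ(x_t−x̄)(x_{t+2}−x̄) = (25.5309) + (15.7531) + (5.9753) + (-11.1358) + (-8.6914) + (38.9753) + (26.8642) = 93.2716
Denominator Σ(x_t−x̄)² = 332.2222
r_2 = 93.2716 / 332.2222 = 0.281

0.281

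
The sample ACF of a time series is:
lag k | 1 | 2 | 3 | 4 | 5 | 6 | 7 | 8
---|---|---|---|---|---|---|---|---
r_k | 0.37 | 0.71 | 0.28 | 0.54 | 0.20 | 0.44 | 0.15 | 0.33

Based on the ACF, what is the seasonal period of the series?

2

The largest autocorrelation is r_2 = 0.71, with weaker echoes at lags 4 (0.54) and 6 (0.44); the remaining lags stay at or below 0.37.
The dominant spike at lag 2 indicates a seasonal period of 2.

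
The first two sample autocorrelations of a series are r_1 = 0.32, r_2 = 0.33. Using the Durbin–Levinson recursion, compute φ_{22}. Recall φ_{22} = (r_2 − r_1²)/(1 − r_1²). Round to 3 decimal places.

0.254

φ_{22} = (r_2 − r_1²) / (1 − r_1²)
r_1² = (0.32)² = 0.1024
Numerator = 0.33 − 0.1024 = 0.2276; denominator = 1 − 0.1024 = 0.8976
φ_{22} = 0.2276 / 0.8976 = 0.254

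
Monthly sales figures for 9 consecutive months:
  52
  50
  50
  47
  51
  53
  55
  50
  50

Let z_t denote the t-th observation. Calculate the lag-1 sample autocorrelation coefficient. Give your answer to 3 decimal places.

Mean z̄ = (52 + 50 + 50 + 47 + 51 + 53 + 55 + 50 + 50)/9 = 50.8889
Numerator Σ_{t=1}^{8}(z_t−z̄)(z_{t+1}−z̄) = 8.8765
Denominator Σ(z_t−z̄)² = 40.8889
r_1 = 8.8765 / 40.8889 = 0.217

0.217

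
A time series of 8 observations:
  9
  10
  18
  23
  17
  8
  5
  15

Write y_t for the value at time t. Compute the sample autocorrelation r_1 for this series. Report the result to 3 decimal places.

0.350

Mean ȳ = (9 + 10 + 18 + 23 + 17 + 8 + 5 + 15)/8 = 13.1250
Numerator Σ_{t=1}^{7}(y_t−ȳ)(y_{t+1}−ȳ) = 90.6094
Denominator Σ(y_t−ȳ)² = 258.8750
r_1 = 90.6094 / 258.8750 = 0.350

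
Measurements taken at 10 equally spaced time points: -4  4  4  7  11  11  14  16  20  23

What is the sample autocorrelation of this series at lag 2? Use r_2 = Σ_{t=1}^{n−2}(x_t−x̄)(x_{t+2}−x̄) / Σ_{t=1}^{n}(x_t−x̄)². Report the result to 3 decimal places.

Mean x̄ = (-4 + 4 + 4 + 7 + 11 + 11 + 14 + 16 + 20 + 23)/10 = 10.6000
Numerator Σ_{t=1}^{8}(x_t−x̄)(x_{t+2}−x̄) = 218.4800
Denominator Σ(x_t−x̄)² = 596.4000
r_2 = 218.4800 / 596.4000 = 0.366

0.366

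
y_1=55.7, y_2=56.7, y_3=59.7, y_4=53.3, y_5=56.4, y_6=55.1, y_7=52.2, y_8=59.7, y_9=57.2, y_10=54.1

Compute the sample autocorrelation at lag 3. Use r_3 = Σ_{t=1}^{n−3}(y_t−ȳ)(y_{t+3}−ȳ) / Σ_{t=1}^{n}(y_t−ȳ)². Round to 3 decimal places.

0.282

Mean ȳ = (55.7 + 56.7 + 59.7 + 53.3 + 56.4 + 55.1 + 52.2 + 59.7 + 57.2 + 54.1)/10 = 56.0100
Σ(y_t−ȳ)(y_{t+3}−ȳ) = (0.8401) + (0.2691) + (-3.3579) + (10.3251) + (1.4391) + (-1.0829) + (7.2771) = 15.7097
Denominator Σ(y_t−ȳ)² = 55.7090
r_3 = 15.7097 / 55.7090 = 0.282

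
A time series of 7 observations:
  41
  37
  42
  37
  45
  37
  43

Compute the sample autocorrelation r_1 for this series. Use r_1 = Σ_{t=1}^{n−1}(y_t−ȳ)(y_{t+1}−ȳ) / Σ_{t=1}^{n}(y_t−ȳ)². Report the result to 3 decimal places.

-0.818

Mean ȳ = (41 + 37 + 42 + 37 + 45 + 37 + 43)/7 = 40.2857
Deviations from mean: 0.7143, -3.2857, 1.7143, -3.2857, 4.7143, -3.2857, 2.7143
Numerator Σ_{t=1}^{6}(y_t−ȳ)(y_{t+1}−ȳ) = -53.5102
Denominator Σ(y_t−ȳ)² = 65.4286
r_1 = -53.5102 / 65.4286 = -0.818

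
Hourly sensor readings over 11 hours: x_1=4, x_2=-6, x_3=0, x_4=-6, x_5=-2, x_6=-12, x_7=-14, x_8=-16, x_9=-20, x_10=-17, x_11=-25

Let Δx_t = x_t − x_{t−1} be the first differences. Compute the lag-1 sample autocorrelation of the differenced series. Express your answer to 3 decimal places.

-0.679

First differences Δx: -10, 6, -6, 4, -10, -2, -2, -4, 3, -8
Mean of differences = -2.9000
Numerator Σ(Δx_t−Δx̄)(Δx_{t+1}−Δx̄) = -204.3100
Denominator Σ(Δx_t−Δx̄)² = 300.9000
r_1(Δx) = -204.3100 / 300.9000 = -0.679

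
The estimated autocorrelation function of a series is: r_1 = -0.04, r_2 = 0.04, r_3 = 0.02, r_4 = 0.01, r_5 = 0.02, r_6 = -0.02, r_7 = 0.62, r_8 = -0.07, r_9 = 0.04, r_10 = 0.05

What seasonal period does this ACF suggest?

The largest autocorrelation is r_7 = 0.62; the remaining lags stay at or below 0.05.
The dominant spike at lag 7 indicates a seasonal period of 7.

7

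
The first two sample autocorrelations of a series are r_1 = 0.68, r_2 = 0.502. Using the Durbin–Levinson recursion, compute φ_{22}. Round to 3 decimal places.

φ_{22} = (r_2 − r_1²) / (1 − r_1²)
r_1² = (0.68)² = 0.4624
Numerator = 0.502 − 0.4624 = 0.0396; denominator = 1 − 0.4624 = 0.5376
φ_{22} = 0.0396 / 0.5376 = 0.074

0.074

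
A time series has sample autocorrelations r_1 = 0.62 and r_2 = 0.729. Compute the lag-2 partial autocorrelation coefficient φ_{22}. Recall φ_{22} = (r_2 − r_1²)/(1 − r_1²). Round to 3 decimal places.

φ_{22} = (r_2 − r_1²) / (1 − r_1²)
r_1² = (0.62)² = 0.3844
Numerator = 0.729 − 0.3844 = 0.3446; denominator = 1 − 0.3844 = 0.6156
φ_{22} = 0.3446 / 0.6156 = 0.560

0.560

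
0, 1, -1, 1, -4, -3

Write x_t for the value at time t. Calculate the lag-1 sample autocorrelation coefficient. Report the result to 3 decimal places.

0.091

Mean x̄ = (0 + 1 − 1 + 1 − 4 − 3)/6 = -1.0000
Deviations from mean: 1.0000, 2.0000, 0.0000, 2.0000, -3.0000, -2.0000
Σ(x_t−x̄)(x_{t+1}−x̄) = (2.0000) + (0.0000) + (0.0000) + (-6.0000) + (6.0000) = 2.0000
Denominator Σ(x_t−x̄)² = 22.0000
r_1 = 2.0000 / 22.0000 = 0.091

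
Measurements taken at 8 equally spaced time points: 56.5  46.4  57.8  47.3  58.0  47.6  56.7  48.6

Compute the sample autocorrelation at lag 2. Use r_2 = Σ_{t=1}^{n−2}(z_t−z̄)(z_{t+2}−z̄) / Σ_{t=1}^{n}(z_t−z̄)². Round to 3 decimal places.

0.767

Mean z̄ = (56.5 + 46.4 + 57.8 + 47.3 + 58.0 + 47.6 + 56.7 + 48.6)/8 = 52.3625
Numerator Σ_{t=1}^{6}(z_t−z̄)(z_{t+2}−z̄) = 149.8184
Denominator Σ(z_t−z̄)² = 195.2988
r_2 = 149.8184 / 195.2988 = 0.767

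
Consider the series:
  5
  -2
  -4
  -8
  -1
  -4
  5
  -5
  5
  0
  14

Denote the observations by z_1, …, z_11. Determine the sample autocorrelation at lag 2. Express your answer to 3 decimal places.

0.373

Mean z̄ = (5 − 2 − 4 − 8 − 1 − 4 + 5 − 5 + 5 + 0 + 14)/11 = 0.4545
Numerator Σ_{t=1}^{9}(z_t−z̄)(z_{t+2}−z̄) = 147.0413
Denominator Σ(z_t−z̄)² = 394.7273
r_2 = 147.0413 / 394.7273 = 0.373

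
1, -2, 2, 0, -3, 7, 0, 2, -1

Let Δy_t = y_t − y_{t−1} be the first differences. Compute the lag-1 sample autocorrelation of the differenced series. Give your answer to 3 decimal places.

-0.667

First differences Δy: -3, 4, -2, -3, 10, -7, 2, -3
Mean of differences = -0.2500
Numerator Σ(Δy_t−Δȳ)(Δy_{t+1}−Δȳ) = -133.0625
Denominator Σ(Δy_t−Δȳ)² = 199.5000
r_1(Δy) = -133.0625 / 199.5000 = -0.667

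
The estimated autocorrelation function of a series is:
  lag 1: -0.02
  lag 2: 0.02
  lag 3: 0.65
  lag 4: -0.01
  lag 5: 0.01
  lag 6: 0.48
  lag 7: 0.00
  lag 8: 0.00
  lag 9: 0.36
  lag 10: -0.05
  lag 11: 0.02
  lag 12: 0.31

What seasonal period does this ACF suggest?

3

The largest autocorrelation is r_3 = 0.65, with weaker echoes at lags 6 (0.48), 9 (0.36) and 12 (0.31); the remaining lags stay at or below 0.02.
The dominant spike at lag 3 indicates a seasonal period of 3.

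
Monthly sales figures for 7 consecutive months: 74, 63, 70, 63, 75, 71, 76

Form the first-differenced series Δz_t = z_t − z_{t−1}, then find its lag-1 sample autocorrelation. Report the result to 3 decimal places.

First differences Δz: -11, 7, -7, 12, -4, 5
Mean of differences = 0.3333
Numerator Σ(Δz_t−Δz̄)(Δz_{t+1}−Δz̄) = -280.7778
Denominator Σ(Δz_t−Δz̄)² = 403.3333
r_1(Δz) = -280.7778 / 403.3333 = -0.696

-0.696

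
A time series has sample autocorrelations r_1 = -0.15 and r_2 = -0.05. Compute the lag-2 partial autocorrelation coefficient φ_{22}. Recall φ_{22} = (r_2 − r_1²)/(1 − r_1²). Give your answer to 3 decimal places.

-0.074

φ_{22} = (r_2 − r_1²) / (1 − r_1²)
r_1² = (-0.15)² = 0.0225
Numerator = -0.05 − 0.0225 = -0.0725; denominator = 1 − 0.0225 = 0.9775
φ_{22} = -0.0725 / 0.9775 = -0.074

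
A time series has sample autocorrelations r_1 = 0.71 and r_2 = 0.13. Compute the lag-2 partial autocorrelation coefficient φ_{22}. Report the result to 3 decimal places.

-0.754

φ_{22} = (r_2 − r_1²) / (1 − r_1²)
r_1² = (0.71)² = 0.5041
Numerator = 0.13 − 0.5041 = -0.3741; denominator = 1 − 0.5041 = 0.4959
φ_{22} = -0.3741 / 0.4959 = -0.754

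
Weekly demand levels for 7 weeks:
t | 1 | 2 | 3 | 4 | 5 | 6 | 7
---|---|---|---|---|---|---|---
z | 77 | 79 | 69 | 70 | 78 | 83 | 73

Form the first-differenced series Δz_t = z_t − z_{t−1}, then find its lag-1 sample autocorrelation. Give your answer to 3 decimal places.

First differences Δz: 2, -10, 1, 8, 5, -10
Mean of differences = -0.6667
Numerator Σ(Δz_t−Δz̄)(Δz_{t+1}−Δz̄) = -29.7778
Denominator Σ(Δz_t−Δz̄)² = 291.3333
r_1(Δz) = -29.7778 / 291.3333 = -0.102

-0.102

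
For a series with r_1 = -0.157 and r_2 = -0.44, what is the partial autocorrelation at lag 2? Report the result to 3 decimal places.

-0.476

φ_{22} = (r_2 − r_1²) / (1 − r_1²)
r_1² = (-0.157)² = 0.024649
Numerator = -0.44 − 0.0246 = -0.4646; denominator = 1 − 0.0246 = 0.9754
φ_{22} = -0.4646 / 0.9754 = -0.476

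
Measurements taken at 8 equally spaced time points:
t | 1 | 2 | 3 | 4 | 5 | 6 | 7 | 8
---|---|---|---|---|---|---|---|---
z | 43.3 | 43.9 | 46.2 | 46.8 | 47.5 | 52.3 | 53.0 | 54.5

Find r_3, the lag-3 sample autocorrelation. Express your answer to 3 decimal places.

-0.071

Mean z̄ = (43.3 + 43.9 + 46.2 + 46.8 + 47.5 + 52.3 + 53.0 + 54.5)/8 = 48.4375
Deviations from mean: -5.1375, -4.5375, -2.2375, -1.6375, -0.9375, 3.8625, 4.5625, 6.0625
Σ(z_t−z̄)(z_{t+3}−z̄) = (8.4127) + (4.2539) + (-8.6423) + (-7.4711) + (-5.6836) = -9.1305
Denominator Σ(z_t−z̄)² = 128.0388
r_3 = -9.1305 / 128.0388 = -0.071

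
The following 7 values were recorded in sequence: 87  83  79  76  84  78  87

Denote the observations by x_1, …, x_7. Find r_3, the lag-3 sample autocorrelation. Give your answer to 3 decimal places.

Mean x̄ = (87 + 83 + 79 + 76 + 84 + 78 + 87)/7 = 82.0000
Numerator Σ_{t=1}^{4}(x_t−x̄)(x_{t+3}−x̄) = -46.0000
Denominator Σ(x_t−x̄)² = 116.0000
r_3 = -46.0000 / 116.0000 = -0.397

-0.397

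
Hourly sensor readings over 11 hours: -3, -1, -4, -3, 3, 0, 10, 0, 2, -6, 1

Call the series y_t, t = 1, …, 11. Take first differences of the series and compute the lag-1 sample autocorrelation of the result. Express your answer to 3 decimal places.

First differences Δy: 2, -3, 1, 6, -3, 10, -10, 2, -8, 7
Mean of differences = 0.4000
Numerator Σ(Δy_t−Δȳ)(Δy_{t+1}−Δȳ) = -241.1600
Denominator Σ(Δy_t−Δȳ)² = 374.4000
r_1(Δy) = -241.1600 / 374.4000 = -0.644

-0.644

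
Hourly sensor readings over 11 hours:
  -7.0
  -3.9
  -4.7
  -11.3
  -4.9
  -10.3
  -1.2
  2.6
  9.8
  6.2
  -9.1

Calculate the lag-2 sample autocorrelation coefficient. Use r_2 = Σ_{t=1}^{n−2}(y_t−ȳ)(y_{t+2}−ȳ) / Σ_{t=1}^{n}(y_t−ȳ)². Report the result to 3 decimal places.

0.065

Mean ȳ = (-7.0 − 3.9 − 4.7 − 11.3 − 4.9 − 10.3 − 1.2 + 2.6 + 9.8 + 6.2 − 9.1)/11 = -3.0727
Numerator Σ_{t=1}^{9}(y_t−ȳ)(y_{t+2}−ȳ) = 30.3321
Denominator Σ(y_t−ȳ)² = 465.7218
r_2 = 30.3321 / 465.7218 = 0.065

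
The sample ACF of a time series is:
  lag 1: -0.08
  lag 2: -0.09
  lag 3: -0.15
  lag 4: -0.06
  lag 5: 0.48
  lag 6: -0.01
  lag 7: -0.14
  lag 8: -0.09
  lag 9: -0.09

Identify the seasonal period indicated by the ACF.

The largest autocorrelation is r_5 = 0.48; the remaining lags stay at or below -0.01.
The dominant spike at lag 5 indicates a seasonal period of 5.

5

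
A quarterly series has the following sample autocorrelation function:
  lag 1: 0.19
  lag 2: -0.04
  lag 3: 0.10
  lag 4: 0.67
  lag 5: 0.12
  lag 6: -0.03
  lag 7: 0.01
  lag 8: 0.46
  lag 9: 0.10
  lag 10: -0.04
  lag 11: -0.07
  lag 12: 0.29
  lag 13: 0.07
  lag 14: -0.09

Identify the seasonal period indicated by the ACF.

4

The largest autocorrelation is r_4 = 0.67, with weaker echoes at lags 8 (0.46) and 12 (0.29); the remaining lags stay at or below 0.19.
The dominant spike at lag 4 indicates a seasonal period of 4.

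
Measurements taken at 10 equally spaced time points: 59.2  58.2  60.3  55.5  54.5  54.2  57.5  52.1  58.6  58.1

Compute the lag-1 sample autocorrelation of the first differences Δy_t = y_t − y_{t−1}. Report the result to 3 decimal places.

First differences Δy: -1.0, 2.1, -4.8, -1.0, -0.3, 3.3, -5.4, 6.5, -0.5
Mean of differences = -0.1222
Numerator Σ(Δy_t−Δȳ)(Δy_{t+1}−Δȳ) = -64.2060
Denominator Σ(Δy_t−Δȳ)² = 111.9556
r_1(Δy) = -64.2060 / 111.9556 = -0.573

-0.573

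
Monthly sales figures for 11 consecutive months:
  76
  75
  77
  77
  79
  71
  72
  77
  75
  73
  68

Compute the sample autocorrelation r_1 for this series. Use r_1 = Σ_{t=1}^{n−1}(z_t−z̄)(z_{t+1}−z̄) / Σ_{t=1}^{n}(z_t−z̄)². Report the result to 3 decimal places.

0.155

Mean z̄ = (76 + 75 + 77 + 77 + 79 + 71 + 72 + 77 + 75 + 73 + 68)/11 = 74.5455
Numerator Σ_{t=1}^{10}(z_t−z̄)(z_{t+1}−z̄) = 16.2479
Denominator Σ(z_t−z̄)² = 104.7273
r_1 = 16.2479 / 104.7273 = 0.155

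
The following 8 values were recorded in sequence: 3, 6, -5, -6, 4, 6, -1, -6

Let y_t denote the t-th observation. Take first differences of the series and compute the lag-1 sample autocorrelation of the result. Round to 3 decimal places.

-0.006

First differences Δy: 3, -11, -1, 10, 2, -7, -5
Mean of differences = -1.2857
Numerator Σ(Δy_t−Δȳ)(Δy_{t+1}−Δȳ) = -1.6531
Denominator Σ(Δy_t−Δȳ)² = 297.4286
r_1(Δy) = -1.6531 / 297.4286 = -0.006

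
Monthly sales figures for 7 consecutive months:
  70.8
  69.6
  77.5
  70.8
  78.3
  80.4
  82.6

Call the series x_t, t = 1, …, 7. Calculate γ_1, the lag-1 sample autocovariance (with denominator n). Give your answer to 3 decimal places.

6.004

Mean x̄ = (70.8 + 69.6 + 77.5 + 70.8 + 78.3 + 80.4 + 82.6)/7 = 75.7143
Σ_{t=1}^{6}(x_t−x̄)(x_{t+1}−x̄) = 42.0269
γ_1 = 42.0269 / 7 = 6.004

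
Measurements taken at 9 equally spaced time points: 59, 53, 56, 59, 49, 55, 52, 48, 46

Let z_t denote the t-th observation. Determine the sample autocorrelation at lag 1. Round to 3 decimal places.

0.136

Mean z̄ = (59 + 53 + 56 + 59 + 49 + 55 + 52 + 48 + 46)/9 = 53.0000
Numerator Σ_{t=1}^{8}(z_t−z̄)(z_{t+1}−z̄) = 24.0000
Denominator Σ(z_t−z̄)² = 176.0000
r_1 = 24.0000 / 176.0000 = 0.136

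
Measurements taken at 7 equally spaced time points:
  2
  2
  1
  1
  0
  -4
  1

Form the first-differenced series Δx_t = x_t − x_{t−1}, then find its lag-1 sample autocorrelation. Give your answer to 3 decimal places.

First differences Δx: 0, -1, 0, -1, -4, 5
Mean of differences = -0.1667
Numerator Σ(Δx_t−Δx̄)(Δx_{t+1}−Δx̄) = -17.0278
Denominator Σ(Δx_t−Δx̄)² = 42.8333
r_1(Δx) = -17.0278 / 42.8333 = -0.398

-0.398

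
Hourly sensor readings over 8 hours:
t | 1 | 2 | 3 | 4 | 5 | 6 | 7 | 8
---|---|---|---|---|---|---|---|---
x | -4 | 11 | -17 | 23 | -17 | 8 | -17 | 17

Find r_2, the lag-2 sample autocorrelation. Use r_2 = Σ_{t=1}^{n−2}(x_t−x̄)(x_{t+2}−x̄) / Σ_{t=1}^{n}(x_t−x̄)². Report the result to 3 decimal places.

0.648

Mean x̄ = (-4 + 11 − 17 + 23 − 17 + 8 − 17 + 17)/8 = 0.5000
Numerator Σ_{t=1}^{6}(x_t−x̄)(x_{t+2}−x̄) = 1220.0000
Denominator Σ(x_t−x̄)² = 1884.0000
r_2 = 1220.0000 / 1884.0000 = 0.648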